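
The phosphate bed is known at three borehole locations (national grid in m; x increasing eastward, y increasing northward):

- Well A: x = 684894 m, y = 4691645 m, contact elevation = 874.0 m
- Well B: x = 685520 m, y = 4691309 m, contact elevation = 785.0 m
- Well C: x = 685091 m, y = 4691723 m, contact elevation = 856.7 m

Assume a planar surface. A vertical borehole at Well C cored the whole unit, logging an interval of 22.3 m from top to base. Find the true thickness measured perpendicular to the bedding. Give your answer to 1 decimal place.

22.1 m

Two edge vectors: Well A→Well B = (626, -336, -89), Well A→Well C = (197, 78, -17.3).
Normal n = (Well A→Well B) × (Well A→Well C) = (12754.8, -6703.2, 115020).
So ∂z/∂x = −n_x/n_z = −0.11089 and ∂z/∂y = −n_y/n_z = 0.05828.
|∇z| = √(a²+b²) = 0.12527, so dip δ = arctan(0.12527) = 7.14°.
True thickness = vertical thickness × cos δ = 22.3 × cos 7.14° = 22.1 m.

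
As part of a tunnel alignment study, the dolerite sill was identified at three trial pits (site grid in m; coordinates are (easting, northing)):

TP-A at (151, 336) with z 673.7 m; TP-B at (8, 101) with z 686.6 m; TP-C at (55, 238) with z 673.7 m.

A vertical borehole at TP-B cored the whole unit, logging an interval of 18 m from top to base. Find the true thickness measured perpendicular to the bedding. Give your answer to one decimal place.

17.6 m

Two edge vectors: TP-A→TP-B = (-143, -235, 12.9), TP-A→TP-C = (-96, -98, 0).
Normal n = (TP-A→TP-B) × (TP-A→TP-C) = (1264.2, -1238.4, -8546).
So ∂z/∂E = −n_x/n_z = 0.14793 and ∂z/∂N = −n_y/n_z = −0.14491.
|∇z| = √(a²+b²) = 0.20708, so dip δ = arctan(0.20708) = 11.70°.
True thickness = vertical thickness × cos δ = 18 × cos 11.70° = 17.6 m.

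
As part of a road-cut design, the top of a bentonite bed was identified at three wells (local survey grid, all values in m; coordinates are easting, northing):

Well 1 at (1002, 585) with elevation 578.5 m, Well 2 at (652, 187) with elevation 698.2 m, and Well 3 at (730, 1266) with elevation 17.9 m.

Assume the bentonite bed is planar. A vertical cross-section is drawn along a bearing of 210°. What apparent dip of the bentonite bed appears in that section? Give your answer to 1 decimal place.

20.2°

Two edge vectors: Well 1→Well 2 = (-350, -398, 119.7), Well 1→Well 3 = (-272, 681, -560.6).
Normal n = (Well 1→Well 2) × (Well 1→Well 3) = (141603.1, -228768.4, -346606).
So ∂z/∂easting = −n_x/n_z = 0.40854 and ∂z/∂northing = −n_y/n_z = −0.66002.
Unit vector along 210° is (sin 210°, cos 210°) = (-0.5000, -0.8660).
Slope in that direction = a·(-0.5000) + b·(-0.8660) = 0.36733.
Apparent dip = arctan|0.36733| = 20.2° (true dip is 37.8°, so apparent ≤ true as expected).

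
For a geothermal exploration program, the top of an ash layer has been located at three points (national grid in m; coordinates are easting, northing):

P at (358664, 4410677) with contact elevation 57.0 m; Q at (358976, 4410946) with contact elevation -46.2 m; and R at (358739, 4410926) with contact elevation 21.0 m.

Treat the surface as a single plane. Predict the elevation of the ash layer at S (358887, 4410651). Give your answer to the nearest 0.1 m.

-3.5 m

Let the plane be z = a·easting + b·northing + c.
Q−P: 312a + 269b = −103.2;  R−P: 75a + 249b = −36.
Solving gives a = −0.278420531, b = −0.060716708.
Then c = 57 − a·358664 − b·4410677 = 367718.21.
At (358887, 4410651): z = −99921.5 − 267800.2 + 367718.21 = -3.5 m.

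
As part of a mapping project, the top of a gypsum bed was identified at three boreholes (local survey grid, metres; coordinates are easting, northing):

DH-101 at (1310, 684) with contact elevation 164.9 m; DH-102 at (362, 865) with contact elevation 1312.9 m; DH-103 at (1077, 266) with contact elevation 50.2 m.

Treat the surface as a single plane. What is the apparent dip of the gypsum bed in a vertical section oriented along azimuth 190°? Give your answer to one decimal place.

33.6°

Let the plane be z = a·easting + b·northing + c.
DH-102−DH-101: −948a + 181b = 1148;  DH-103−DH-101: −233a − 418b = −114.7.
Solving gives a = −1.04714, b = 0.85809.
Unit vector along 190° is (sin 190°, cos 190°) = (-0.1736, -0.9848).
Slope in that direction = a·(-0.1736) + b·(-0.9848) = −0.66322.
Apparent dip = arctan|0.66322| = 33.6° (true dip is 53.5°, so apparent ≤ true as expected).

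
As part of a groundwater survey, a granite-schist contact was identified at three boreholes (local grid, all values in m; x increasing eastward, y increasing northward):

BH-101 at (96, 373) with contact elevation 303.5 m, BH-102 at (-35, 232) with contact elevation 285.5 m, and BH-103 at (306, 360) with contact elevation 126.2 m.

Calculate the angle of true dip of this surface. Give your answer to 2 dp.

49.48°

Two edge vectors: BH-101→BH-102 = (-131, -141, -18), BH-101→BH-103 = (210, -13, -177.3).
Normal n = (BH-101→BH-102) × (BH-101→BH-103) = (24765.3, -27006.3, 31313).
So ∂z/∂x = −n_x/n_z = −0.79090 and ∂z/∂y = −n_y/n_z = 0.86246.
Gradient magnitude |∇z| = √(a² + b²) = √(0.62552 + 0.74384) = 1.17020.
True dip = arctan(1.17020) = 49.48°, dipping toward SE (azimuth ≈ 137°).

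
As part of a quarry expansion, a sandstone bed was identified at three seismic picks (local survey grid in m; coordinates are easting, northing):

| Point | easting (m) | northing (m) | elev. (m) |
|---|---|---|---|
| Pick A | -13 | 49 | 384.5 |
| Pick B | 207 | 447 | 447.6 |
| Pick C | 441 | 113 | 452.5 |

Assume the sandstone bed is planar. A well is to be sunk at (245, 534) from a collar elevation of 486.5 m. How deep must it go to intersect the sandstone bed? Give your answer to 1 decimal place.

Two edge vectors: Pick A→Pick B = (220, 398, 63.1), Pick A→Pick C = (454, 64, 68).
Normal n = (Pick A→Pick B) × (Pick A→Pick C) = (23025.6, 13687.4, -166612).
So ∂z/∂easting = −n_x/n_z = 0.13820 and ∂z/∂northing = −n_y/n_z = 0.08215.
Intercept c from Pick A: 384.5 + 1.80 − 4.03 = 382.27.
At (245, 534): z_contact = 33.86 + 43.87 + 382.27 = 460.00 m.
Depth below ground = 486.5 − 460.00 = 26.5 m.

26.5 m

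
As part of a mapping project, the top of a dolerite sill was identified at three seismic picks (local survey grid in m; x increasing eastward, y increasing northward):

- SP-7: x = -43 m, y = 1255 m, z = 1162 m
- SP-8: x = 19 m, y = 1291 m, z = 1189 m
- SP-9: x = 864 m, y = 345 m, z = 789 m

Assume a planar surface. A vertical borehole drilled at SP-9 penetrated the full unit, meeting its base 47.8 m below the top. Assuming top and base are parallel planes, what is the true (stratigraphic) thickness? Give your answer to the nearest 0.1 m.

Let the plane be z = a·x + b·y + c.
SP-8−SP-7: 62a + 36b = 27;  SP-9−SP-7: 907a − 910b = −373.
Solving gives a = 0.12509, b = 0.53457.
|∇z| = √(a²+b²) = 0.54901, so dip δ = arctan(0.54901) = 28.77°.
True thickness = vertical thickness × cos δ = 47.8 × cos 28.77° = 41.9 m.

41.9 m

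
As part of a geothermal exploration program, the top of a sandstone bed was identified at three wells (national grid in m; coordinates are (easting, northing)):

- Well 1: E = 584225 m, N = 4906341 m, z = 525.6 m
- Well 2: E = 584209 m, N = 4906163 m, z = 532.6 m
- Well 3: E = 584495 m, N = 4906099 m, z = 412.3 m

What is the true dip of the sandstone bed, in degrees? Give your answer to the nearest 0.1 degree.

Two edge vectors: Well 1→Well 2 = (-16, -178, 7), Well 1→Well 3 = (270, -242, -113.3).
Normal n = (Well 1→Well 2) × (Well 1→Well 3) = (21861.4, 77.2, 51932).
So ∂z/∂E = −n_x/n_z = −0.42096 and ∂z/∂N = −n_y/n_z = −0.00149.
Gradient magnitude |∇z| = √(a² + b²) = √(0.17721 + 0.00000) = 0.42096.
True dip = arctan(0.42096) = 22.8°, dipping toward E (azimuth ≈ 090°).

22.8°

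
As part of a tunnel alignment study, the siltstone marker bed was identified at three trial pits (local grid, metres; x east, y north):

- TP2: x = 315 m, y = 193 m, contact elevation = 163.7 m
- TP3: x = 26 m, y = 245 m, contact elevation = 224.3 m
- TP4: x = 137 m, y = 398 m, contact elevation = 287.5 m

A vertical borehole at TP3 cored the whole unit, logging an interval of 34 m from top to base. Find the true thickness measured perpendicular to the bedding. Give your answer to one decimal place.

Two edge vectors: TP2→TP3 = (-289, 52, 60.6), TP2→TP4 = (-178, 205, 123.8).
Normal n = (TP2→TP3) × (TP2→TP4) = (-5985.4, 24991.4, -49989).
So ∂z/∂x = −n_x/n_z = −0.11973 and ∂z/∂y = −n_y/n_z = 0.49994.
|∇z| = √(a²+b²) = 0.51408, so dip δ = arctan(0.51408) = 27.21°.
True thickness = vertical thickness × cos δ = 34 × cos 27.21° = 30.2 m.

30.2 m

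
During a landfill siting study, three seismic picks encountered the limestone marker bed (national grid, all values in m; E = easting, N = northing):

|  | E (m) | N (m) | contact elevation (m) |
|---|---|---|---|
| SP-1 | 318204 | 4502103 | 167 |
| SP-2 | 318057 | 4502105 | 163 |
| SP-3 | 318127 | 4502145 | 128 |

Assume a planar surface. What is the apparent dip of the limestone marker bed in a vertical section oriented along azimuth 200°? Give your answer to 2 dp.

40.09°

Two edge vectors: SP-1→SP-2 = (-147, 2, -4), SP-1→SP-3 = (-77, 42, -39).
Normal n = (SP-1→SP-2) × (SP-1→SP-3) = (90, -5425, -6020).
So ∂z/∂E = −n_x/n_z = 0.01495 and ∂z/∂N = −n_y/n_z = −0.90116.
Unit vector along 200° is (sin 200°, cos 200°) = (-0.3420, -0.9397).
Slope in that direction = a·(-0.3420) + b·(-0.9397) = 0.84170.
Apparent dip = arctan|0.84170| = 40.09° (true dip is 42.0°, so apparent ≤ true as expected).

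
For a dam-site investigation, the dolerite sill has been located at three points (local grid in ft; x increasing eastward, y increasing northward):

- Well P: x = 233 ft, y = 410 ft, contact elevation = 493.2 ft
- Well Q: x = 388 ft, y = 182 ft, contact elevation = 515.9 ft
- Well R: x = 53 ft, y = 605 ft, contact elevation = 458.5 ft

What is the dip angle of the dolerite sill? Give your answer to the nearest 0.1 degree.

19.0°

Two edge vectors: Well P→Well Q = (155, -228, 22.7), Well P→Well R = (-180, 195, -34.7).
Normal n = (Well P→Well Q) × (Well P→Well R) = (3485.1, 1292.5, -10815).
So ∂z/∂x = −n_x/n_z = 0.32225 and ∂z/∂y = −n_y/n_z = 0.11951.
Gradient magnitude |∇z| = √(a² + b²) = √(0.10384 + 0.01428) = 0.34369.
True dip = arctan(0.34369) = 19.0°, dipping toward WSW (azimuth ≈ 250°).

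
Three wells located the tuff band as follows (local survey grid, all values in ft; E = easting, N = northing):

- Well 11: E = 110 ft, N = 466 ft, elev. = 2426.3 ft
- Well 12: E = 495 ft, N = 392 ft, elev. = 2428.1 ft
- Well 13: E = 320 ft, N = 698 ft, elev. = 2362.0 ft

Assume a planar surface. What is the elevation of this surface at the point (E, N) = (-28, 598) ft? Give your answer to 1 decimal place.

Let the plane be z = a·E + b·N + c.
Well 12−Well 11: 385a − 74b = 1.8;  Well 13−Well 11: 210a + 232b = −64.3.
Solving gives a = −0.04139, b = −0.23969.
Then c = 2426.3 − a·110 − b·466 = 2542.55.
At (-28, 598): z = 1.2 − 143.3 + 2542.55 = 2400.4 ft.

2400.4 ft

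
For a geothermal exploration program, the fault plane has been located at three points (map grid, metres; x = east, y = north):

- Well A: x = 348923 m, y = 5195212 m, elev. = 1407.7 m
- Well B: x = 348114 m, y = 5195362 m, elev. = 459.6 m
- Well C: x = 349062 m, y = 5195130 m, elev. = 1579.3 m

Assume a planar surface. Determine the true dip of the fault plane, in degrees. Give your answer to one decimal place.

Two edge vectors: Well A→Well B = (-809, 150, -948.1), Well A→Well C = (139, -82, 171.6).
Normal n = (Well A→Well B) × (Well A→Well C) = (-52004.2, 7038.5, 45488).
So ∂z/∂x = −n_x/n_z = 1.14325 and ∂z/∂y = −n_y/n_z = −0.15473.
Gradient magnitude |∇z| = √(a² + b²) = √(1.30702 + 0.02394) = 1.15367.
True dip = arctan(1.15367) = 49.1°, dipping toward W (azimuth ≈ 278°).

49.1°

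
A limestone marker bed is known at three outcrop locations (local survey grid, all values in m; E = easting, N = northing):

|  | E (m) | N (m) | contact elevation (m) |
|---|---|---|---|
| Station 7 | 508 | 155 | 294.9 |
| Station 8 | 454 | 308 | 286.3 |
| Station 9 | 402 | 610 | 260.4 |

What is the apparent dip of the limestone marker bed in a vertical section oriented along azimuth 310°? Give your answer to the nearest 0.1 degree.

3.0°

Let the plane be z = a·E + b·N + c.
Station 8−Station 7: −54a + 153b = −8.6;  Station 9−Station 7: −106a + 455b = −34.5.
Solving gives a = −0.16349, b = −0.11391.
Unit vector along 310° is (sin 310°, cos 310°) = (-0.7660, 0.6428).
Slope in that direction = a·(-0.7660) + b·(0.6428) = 0.05202.
Apparent dip = arctan|0.05202| = 3.0° (true dip is 11.3°, so apparent ≤ true as expected).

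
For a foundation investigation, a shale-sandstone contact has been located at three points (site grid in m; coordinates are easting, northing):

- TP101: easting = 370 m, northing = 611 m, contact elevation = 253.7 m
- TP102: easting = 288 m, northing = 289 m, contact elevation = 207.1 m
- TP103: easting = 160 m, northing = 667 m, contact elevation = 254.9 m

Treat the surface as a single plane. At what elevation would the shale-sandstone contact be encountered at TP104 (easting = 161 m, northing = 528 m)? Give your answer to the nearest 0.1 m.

235.9 m

Let the plane be z = a·easting + b·northing + c.
TP102−TP101: −82a − 322b = −46.6;  TP103−TP101: −210a + 56b = 1.2.
Solving gives a = 0.03079, b = 0.13688.
Then c = 253.7 − a·370 − b·611 = 158.67.
At (161, 528): z = 5.0 + 72.3 + 158.67 = 235.9 m.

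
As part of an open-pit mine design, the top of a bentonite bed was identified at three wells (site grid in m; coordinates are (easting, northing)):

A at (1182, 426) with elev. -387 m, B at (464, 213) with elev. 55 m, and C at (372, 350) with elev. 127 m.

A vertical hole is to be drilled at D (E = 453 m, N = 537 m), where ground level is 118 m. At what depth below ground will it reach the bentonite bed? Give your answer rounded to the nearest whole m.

Two edge vectors: A→B = (-718, -213, 442), A→C = (-810, -76, 514).
Normal n = (A→B) × (A→C) = (-75890, 11032, -117962).
So ∂z/∂E = −n_x/n_z = −0.64334 and ∂z/∂N = −n_y/n_z = 0.09352.
Intercept c from A: -387 + 760.43 − 39.84 = 333.59.
At (453, 537): z_contact = −291.4 + 50.2 + 333.59 = 92.4 m.
Depth below ground = 118 − 92.4 = 26 m.

26 m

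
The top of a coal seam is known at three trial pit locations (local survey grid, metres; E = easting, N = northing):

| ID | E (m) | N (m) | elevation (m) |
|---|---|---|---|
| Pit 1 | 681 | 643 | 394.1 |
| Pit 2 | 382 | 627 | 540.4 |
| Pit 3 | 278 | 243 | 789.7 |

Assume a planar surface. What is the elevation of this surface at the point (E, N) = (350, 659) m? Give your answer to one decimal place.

Let the plane be z = a·E + b·N + c.
Pit 2−Pit 1: −299a − 16b = 146.3;  Pit 3−Pit 1: −403a − 400b = 395.6.
Solving gives a = −0.46124, b = −0.52430.
Then c = 394.1 − a·681 − b·643 = 1045.33.
At (350, 659): z = −161.4 − 345.5 + 1045.33 = 538.4 m.

538.4 m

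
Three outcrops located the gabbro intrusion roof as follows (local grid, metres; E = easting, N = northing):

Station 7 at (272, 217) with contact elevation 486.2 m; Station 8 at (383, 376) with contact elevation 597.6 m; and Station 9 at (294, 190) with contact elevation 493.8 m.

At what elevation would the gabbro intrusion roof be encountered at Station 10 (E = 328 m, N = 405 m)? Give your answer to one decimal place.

Let the plane be z = a·E + b·N + c.
Station 8−Station 7: 111a + 159b = 111.4;  Station 9−Station 7: 22a − 27b = 7.6.
Solving gives a = 0.64915, b = 0.24745.
Then c = 486.2 − a·272 − b·217 = 255.94.
At (328, 405): z = 212.9 + 100.2 + 255.94 = 569.1 m.

569.1 m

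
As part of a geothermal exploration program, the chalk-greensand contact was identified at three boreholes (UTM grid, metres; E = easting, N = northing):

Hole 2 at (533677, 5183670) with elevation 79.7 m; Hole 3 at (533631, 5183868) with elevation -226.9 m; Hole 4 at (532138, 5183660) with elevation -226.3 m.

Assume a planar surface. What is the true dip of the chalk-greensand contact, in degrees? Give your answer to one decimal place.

Let the plane be z = a·E + b·N + c.
Hole 3−Hole 2: −46a + 198b = −306.6;  Hole 4−Hole 2: −1539a − 10b = −306.
Solving gives a = 0.20858, b = −1.50003.
Gradient magnitude |∇z| = √(a² + b²) = √(0.04350 + 2.25008) = 1.51446.
True dip = arctan(1.51446) = 56.6°, dipping toward N (azimuth ≈ 352°).

56.6°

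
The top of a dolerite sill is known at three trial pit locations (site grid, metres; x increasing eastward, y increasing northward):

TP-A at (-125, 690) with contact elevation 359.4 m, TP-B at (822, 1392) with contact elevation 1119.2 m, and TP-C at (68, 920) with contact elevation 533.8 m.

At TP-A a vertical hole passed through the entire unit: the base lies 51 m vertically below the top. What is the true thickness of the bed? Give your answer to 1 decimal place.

Let the plane be z = a·x + b·y + c.
TP-B−TP-A: 947a + 702b = 759.8;  TP-C−TP-A: 193a + 230b = 174.4.
Solving gives a = 0.63560, b = 0.22491.
|∇z| = √(a²+b²) = 0.67422, so dip δ = arctan(0.67422) = 33.99°.
True thickness = vertical thickness × cos δ = 51 × cos 33.99° = 42.3 m.

42.3 m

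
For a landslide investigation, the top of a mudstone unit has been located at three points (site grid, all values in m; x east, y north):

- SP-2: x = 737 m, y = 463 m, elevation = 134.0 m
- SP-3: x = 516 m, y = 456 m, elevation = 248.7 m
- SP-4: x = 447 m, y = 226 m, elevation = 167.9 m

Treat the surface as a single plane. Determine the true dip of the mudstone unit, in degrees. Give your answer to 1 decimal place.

36.5°

Let the plane be z = a·x + b·y + c.
SP-3−SP-2: −221a − 7b = 114.7;  SP-4−SP-2: −290a − 237b = 33.9.
Solving gives a = −0.53522, b = 0.51187.
Gradient magnitude |∇z| = √(a² + b²) = √(0.28646 + 0.26201) = 0.74059.
True dip = arctan(0.74059) = 36.5°, dipping toward SE (azimuth ≈ 134°).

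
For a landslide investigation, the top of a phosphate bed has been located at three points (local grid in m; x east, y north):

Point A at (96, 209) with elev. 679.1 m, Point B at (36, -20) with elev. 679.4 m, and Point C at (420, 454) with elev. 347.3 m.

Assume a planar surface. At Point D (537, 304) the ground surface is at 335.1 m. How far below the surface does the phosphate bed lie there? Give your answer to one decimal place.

187.0 m

Let the plane be z = a·x + b·y + c.
Point B−Point A: −60a − 229b = 0.3;  Point C−Point A: 324a + 245b = −331.8.
Solving gives a = −1.27586, b = 0.33298.
Then c = 679.1 − a·96 − b·209 = 731.99.
At (537, 304): z_contact = −685.14 + 101.23 + 731.99 = 148.08 m.
Depth below ground = 335.1 − 148.08 = 187.0 m.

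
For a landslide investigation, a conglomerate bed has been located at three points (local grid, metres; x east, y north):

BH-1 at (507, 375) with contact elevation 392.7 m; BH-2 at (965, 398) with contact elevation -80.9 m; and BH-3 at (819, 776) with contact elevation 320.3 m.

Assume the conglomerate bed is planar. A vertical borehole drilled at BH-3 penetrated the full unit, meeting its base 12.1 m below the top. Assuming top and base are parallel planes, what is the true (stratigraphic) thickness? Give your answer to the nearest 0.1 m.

Let the plane be z = a·x + b·y + c.
BH-2−BH-1: 458a + 23b = −473.6;  BH-3−BH-1: 312a + 401b = −72.4.
Solving gives a = −1.06667, b = 0.64938.
|∇z| = √(a²+b²) = 1.24879, so dip δ = arctan(1.24879) = 51.31°.
True thickness = vertical thickness × cos δ = 12.1 × cos 51.31° = 7.6 m.

7.6 m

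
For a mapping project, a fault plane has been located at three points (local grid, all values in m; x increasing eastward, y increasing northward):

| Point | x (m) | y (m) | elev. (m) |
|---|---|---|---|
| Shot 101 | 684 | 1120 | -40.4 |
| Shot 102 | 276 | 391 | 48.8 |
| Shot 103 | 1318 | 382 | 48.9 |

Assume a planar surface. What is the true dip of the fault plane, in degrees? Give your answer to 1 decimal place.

Two edge vectors: Shot 101→Shot 102 = (-408, -729, 89.2), Shot 101→Shot 103 = (634, -738, 89.3).
Normal n = (Shot 101→Shot 102) × (Shot 101→Shot 103) = (729.9, 92987.2, 763290).
So ∂z/∂x = −n_x/n_z = −0.00096 and ∂z/∂y = −n_y/n_z = −0.12182.
Gradient magnitude |∇z| = √(a² + b²) = √(0.00000 + 0.01484) = 0.12183.
True dip = arctan(0.12183) = 6.9°, dipping toward N (azimuth ≈ 000°).

6.9°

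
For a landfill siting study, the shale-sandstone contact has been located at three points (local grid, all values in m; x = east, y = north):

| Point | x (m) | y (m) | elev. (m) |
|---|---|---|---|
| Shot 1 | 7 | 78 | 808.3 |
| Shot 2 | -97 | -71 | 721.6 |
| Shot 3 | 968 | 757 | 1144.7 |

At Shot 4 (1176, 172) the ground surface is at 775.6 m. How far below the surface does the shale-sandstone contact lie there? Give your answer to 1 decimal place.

45.6 m

Let the plane be z = a·x + b·y + c.
Shot 2−Shot 1: −104a − 149b = −86.7;  Shot 3−Shot 1: 961a + 679b = 336.4.
Solving gives a = −0.120509, b = 0.665993.
Then c = 808.3 − a·7 − b·78 = 757.20.
At (1176, 172): z_contact = −141.72 + 114.55 + 757.20 = 730.03 m.
Depth below ground = 775.6 − 730.03 = 45.6 m.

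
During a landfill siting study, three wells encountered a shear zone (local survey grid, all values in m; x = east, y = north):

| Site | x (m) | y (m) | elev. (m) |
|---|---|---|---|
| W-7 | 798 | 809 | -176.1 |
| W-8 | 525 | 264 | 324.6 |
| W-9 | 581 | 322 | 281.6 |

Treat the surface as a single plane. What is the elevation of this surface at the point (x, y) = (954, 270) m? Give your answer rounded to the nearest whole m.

Two edge vectors: W-7→W-8 = (-273, -545, 500.7), W-7→W-9 = (-217, -487, 457.7).
Normal n = (W-7→W-8) × (W-7→W-9) = (-5605.6, 16300.2, 14686).
So ∂z/∂x = −n_x/n_z = 0.38170 and ∂z/∂y = −n_y/n_z = −1.10991.
Intercept c from W-7: -176.1 − 304.59 + 897.92 = 417.23.
At (954, 270): z = 364.1 − 299.7 + 417.23 = 481.7 m.

482 m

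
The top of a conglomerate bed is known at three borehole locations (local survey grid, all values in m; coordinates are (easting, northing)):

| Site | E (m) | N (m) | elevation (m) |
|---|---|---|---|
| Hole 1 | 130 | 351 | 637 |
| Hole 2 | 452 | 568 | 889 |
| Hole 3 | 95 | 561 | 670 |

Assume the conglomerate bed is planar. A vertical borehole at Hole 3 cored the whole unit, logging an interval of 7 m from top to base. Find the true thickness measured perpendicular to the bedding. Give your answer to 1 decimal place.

5.8 m

Two edge vectors: Hole 1→Hole 2 = (322, 217, 252), Hole 1→Hole 3 = (-35, 210, 33).
Normal n = (Hole 1→Hole 2) × (Hole 1→Hole 3) = (-45759, -19446, 75215).
So ∂z/∂E = −n_x/n_z = 0.60838 and ∂z/∂N = −n_y/n_z = 0.25854.
|∇z| = √(a²+b²) = 0.66103, so dip δ = arctan(0.66103) = 33.47°.
True thickness = vertical thickness × cos δ = 7 × cos 33.47° = 5.8 m.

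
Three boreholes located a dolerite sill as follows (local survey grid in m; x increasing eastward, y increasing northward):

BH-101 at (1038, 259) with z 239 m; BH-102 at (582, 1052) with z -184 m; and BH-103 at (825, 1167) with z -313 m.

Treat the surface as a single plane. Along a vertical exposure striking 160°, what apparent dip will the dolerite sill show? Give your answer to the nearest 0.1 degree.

Let the plane be z = a·x + b·y + c.
BH-102−BH-101: −456a + 793b = −423;  BH-103−BH-101: −213a + 908b = −552.
Solving gives a = −0.21886, b = −0.65927.
Unit vector along 160° is (sin 160°, cos 160°) = (0.3420, -0.9397).
Slope in that direction = a·(0.3420) + b·(-0.9397) = 0.54466.
Apparent dip = arctan|0.54466| = 28.6° (true dip is 34.8°, so apparent ≤ true as expected).

28.6°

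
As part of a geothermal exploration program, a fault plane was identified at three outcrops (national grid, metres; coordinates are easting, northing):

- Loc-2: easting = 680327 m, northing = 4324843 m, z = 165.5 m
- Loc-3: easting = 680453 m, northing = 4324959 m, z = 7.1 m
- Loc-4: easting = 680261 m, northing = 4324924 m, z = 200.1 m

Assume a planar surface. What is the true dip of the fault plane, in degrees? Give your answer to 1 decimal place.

Let the plane be z = a·easting + b·northing + c.
Loc-3−Loc-2: 126a + 116b = −158.4;  Loc-4−Loc-2: −66a + 81b = 34.6.
Solving gives a = −0.94301, b = −0.34122.
Gradient magnitude |∇z| = √(a² + b²) = √(0.88926 + 0.11643) = 1.00284.
True dip = arctan(1.00284) = 45.1°, dipping toward ENE (azimuth ≈ 070°).

45.1°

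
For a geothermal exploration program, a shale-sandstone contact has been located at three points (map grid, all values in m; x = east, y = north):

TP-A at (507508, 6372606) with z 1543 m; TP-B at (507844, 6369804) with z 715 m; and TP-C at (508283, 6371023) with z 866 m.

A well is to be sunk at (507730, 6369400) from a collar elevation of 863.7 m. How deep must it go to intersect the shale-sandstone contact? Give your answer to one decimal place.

Two edge vectors: TP-A→TP-B = (336, -2802, -828), TP-A→TP-C = (775, -1583, -677).
Normal n = (TP-A→TP-B) × (TP-A→TP-C) = (586230, -414228, 1639662).
So ∂z/∂x = −n_x/n_z = −0.357531003 and ∂z/∂y = −n_y/n_z = 0.252630115.
Intercept c from TP-A: 1543 + 181449.84 − 1609912.19 = −1426919.34.
At (507730, 6369400): z_contact = −181529.22 + 1609102.26 − 1426919.34 = 653.70 m.
Depth below ground = 863.7 − 653.70 = 210.0 m.

210.0 m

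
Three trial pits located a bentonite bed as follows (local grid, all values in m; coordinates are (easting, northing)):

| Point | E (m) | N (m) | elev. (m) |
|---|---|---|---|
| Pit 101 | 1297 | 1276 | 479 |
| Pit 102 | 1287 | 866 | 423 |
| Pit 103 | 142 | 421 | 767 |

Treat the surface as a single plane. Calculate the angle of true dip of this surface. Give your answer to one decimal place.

21.1°

Let the plane be z = a·E + b·N + c.
Pit 102−Pit 101: −10a − 410b = −56;  Pit 103−Pit 101: −1155a − 855b = 288.
Solving gives a = −0.35690, b = 0.14529.
Gradient magnitude |∇z| = √(a² + b²) = √(0.12738 + 0.02111) = 0.38534.
True dip = arctan(0.38534) = 21.1°, dipping toward ESE (azimuth ≈ 112°).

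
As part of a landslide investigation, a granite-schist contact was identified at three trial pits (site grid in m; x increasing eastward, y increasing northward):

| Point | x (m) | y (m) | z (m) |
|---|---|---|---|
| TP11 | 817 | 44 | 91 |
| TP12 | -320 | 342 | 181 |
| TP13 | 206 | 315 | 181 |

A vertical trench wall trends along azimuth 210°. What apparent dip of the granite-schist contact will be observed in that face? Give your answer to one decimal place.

Two edge vectors: TP11→TP12 = (-1137, 298, 90), TP11→TP13 = (-611, 271, 90).
Normal n = (TP11→TP12) × (TP11→TP13) = (2430, 47340, -126049).
So ∂z/∂x = −n_x/n_z = 0.01928 and ∂z/∂y = −n_y/n_z = 0.37557.
Unit vector along 210° is (sin 210°, cos 210°) = (-0.5000, -0.8660).
Slope in that direction = a·(-0.5000) + b·(-0.8660) = −0.33489.
Apparent dip = arctan|0.33489| = 18.5° (true dip is 20.6°, so apparent ≤ true as expected).

18.5°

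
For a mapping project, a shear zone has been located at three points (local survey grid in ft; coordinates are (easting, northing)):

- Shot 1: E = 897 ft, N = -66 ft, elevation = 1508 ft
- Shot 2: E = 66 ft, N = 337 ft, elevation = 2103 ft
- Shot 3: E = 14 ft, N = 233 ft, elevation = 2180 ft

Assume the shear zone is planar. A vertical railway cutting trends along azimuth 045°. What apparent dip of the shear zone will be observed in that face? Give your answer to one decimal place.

39.7°

Two edge vectors: Shot 1→Shot 2 = (-831, 403, 595), Shot 1→Shot 3 = (-883, 299, 672).
Normal n = (Shot 1→Shot 2) × (Shot 1→Shot 3) = (92911, 33047, 107380).
So ∂z/∂E = −n_x/n_z = −0.86525 and ∂z/∂N = −n_y/n_z = −0.30776.
Unit vector along 045° is (sin 45°, cos 45°) = (0.7071, 0.7071).
Slope in that direction = a·(0.7071) + b·(0.7071) = −0.82944.
Apparent dip = arctan|0.82944| = 39.7° (true dip is 42.6°, so apparent ≤ true as expected).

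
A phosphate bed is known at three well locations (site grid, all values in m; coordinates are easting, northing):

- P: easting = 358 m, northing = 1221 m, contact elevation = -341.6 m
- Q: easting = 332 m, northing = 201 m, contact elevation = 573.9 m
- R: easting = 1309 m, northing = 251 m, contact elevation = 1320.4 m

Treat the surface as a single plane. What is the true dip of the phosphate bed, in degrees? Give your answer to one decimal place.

Let the plane be z = a·easting + b·northing + c.
Q−P: −26a − 1020b = 915.5;  R−P: 951a − 970b = 1662.
Solving gives a = 0.81107, b = −0.91822.
Gradient magnitude |∇z| = √(a² + b²) = √(0.65783 + 0.84313) = 1.22514.
True dip = arctan(1.22514) = 50.8°, dipping toward NW (azimuth ≈ 319°).

50.8°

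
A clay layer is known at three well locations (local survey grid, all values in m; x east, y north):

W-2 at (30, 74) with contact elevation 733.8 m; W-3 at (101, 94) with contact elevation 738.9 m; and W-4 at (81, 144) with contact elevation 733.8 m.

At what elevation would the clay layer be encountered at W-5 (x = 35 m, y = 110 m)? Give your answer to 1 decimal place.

Two edge vectors: W-2→W-3 = (71, 20, 5.1), W-2→W-4 = (51, 70, 0).
Normal n = (W-2→W-3) × (W-2→W-4) = (-357, 260.1, 3950).
So ∂z/∂x = −n_x/n_z = 0.09038 and ∂z/∂y = −n_y/n_z = −0.06585.
Intercept c from W-2: 733.8 − 2.71 + 4.87 = 735.96.
At (35, 110): z = 3.2 − 7.2 + 735.96 = 731.9 m.

731.9 m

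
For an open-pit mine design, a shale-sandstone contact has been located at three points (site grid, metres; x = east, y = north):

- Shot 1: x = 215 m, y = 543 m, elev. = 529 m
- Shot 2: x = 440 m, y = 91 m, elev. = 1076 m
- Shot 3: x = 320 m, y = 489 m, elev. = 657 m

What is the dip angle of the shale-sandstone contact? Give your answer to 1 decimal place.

Let the plane be z = a·x + b·y + c.
Shot 2−Shot 1: 225a − 452b = 547;  Shot 3−Shot 1: 105a − 54b = 128.
Solving gives a = 0.80198, b = −0.81096.
Gradient magnitude |∇z| = √(a² + b²) = √(0.64318 + 0.65766) = 1.14054.
True dip = arctan(1.14054) = 48.8°, dipping toward NW (azimuth ≈ 315°).

48.8°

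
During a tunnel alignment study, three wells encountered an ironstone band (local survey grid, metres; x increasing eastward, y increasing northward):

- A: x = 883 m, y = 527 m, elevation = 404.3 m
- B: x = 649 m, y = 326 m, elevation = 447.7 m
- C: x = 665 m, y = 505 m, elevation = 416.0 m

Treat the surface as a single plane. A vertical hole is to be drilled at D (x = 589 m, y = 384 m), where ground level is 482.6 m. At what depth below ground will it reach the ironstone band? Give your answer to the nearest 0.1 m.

42.8 m

Two edge vectors: A→B = (-234, -201, 43.4), A→C = (-218, -22, 11.7).
Normal n = (A→B) × (A→C) = (-1396.9, -6723.4, -38670).
So ∂z/∂x = −n_x/n_z = −0.03612 and ∂z/∂y = −n_y/n_z = −0.17387.
Intercept c from A: 404.3 + 31.90 + 91.63 = 527.82.
At (589, 384): z_contact = −21.28 − 66.76 + 527.82 = 439.78 m.
Depth below ground = 482.6 − 439.78 = 42.8 m.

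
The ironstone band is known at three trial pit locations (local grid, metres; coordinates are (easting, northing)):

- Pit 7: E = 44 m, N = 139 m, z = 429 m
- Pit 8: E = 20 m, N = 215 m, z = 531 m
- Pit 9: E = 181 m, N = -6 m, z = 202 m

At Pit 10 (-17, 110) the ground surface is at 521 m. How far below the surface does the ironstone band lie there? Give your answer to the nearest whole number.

Let the plane be z = a·E + b·N + c.
Pit 8−Pit 7: −24a + 76b = 102;  Pit 9−Pit 7: 137a − 145b = −227.
Solving gives a = −0.35516, b = 1.22995.
Then c = 429 − a·44 − b·139 = 273.66.
At (-17, 110): z_contact = 6.0 + 135.3 + 273.66 = 415.0 m.
Depth below ground = 521 − 415.0 = 106 m.

106 m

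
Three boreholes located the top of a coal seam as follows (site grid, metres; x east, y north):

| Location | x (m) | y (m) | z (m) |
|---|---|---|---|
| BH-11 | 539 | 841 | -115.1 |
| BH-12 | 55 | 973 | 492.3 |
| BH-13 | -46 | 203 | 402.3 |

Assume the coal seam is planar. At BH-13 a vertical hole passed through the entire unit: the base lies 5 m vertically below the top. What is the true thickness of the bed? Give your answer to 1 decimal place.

3.2 m

Two edge vectors: BH-11→BH-12 = (-484, 132, 607.4), BH-11→BH-13 = (-585, -638, 517.4).
Normal n = (BH-11→BH-12) × (BH-11→BH-13) = (455818, -104907.4, 386012).
So ∂z/∂x = −n_x/n_z = −1.18084 and ∂z/∂y = −n_y/n_z = 0.27177.
|∇z| = √(a²+b²) = 1.21171, so dip δ = arctan(1.21171) = 50.47°.
True thickness = vertical thickness × cos δ = 5 × cos 50.47° = 3.2 m.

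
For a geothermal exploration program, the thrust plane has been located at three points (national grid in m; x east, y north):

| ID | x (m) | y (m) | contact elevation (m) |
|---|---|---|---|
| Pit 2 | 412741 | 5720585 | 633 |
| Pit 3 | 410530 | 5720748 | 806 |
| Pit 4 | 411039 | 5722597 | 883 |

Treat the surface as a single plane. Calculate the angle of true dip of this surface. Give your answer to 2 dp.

Two edge vectors: Pit 2→Pit 3 = (-2211, 163, 173), Pit 2→Pit 4 = (-1702, 2012, 250).
Normal n = (Pit 2→Pit 3) × (Pit 2→Pit 4) = (-307326, 258304, -4171106).
So ∂z/∂x = −n_x/n_z = −0.07368 and ∂z/∂y = −n_y/n_z = 0.06193.
Gradient magnitude |∇z| = √(a² + b²) = √(0.00543 + 0.00383) = 0.09625.
True dip = arctan(0.09625) = 5.50°, dipping toward SE (azimuth ≈ 130°).

5.50°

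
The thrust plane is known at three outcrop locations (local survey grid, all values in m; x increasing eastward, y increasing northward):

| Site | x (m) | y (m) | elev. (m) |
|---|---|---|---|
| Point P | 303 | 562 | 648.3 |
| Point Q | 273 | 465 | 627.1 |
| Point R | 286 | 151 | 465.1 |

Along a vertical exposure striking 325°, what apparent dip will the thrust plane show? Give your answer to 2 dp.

41.36°

Let the plane be z = a·x + b·y + c.
Point Q−Point P: −30a − 97b = −21.2;  Point R−Point P: −17a − 411b = −183.2.
Solving gives a = −0.84797, b = 0.48082.
Unit vector along 325° is (sin 325°, cos 325°) = (-0.5736, 0.8192).
Slope in that direction = a·(-0.5736) + b·(0.8192) = 0.88024.
Apparent dip = arctan|0.88024| = 41.36° (true dip is 44.3°, so apparent ≤ true as expected).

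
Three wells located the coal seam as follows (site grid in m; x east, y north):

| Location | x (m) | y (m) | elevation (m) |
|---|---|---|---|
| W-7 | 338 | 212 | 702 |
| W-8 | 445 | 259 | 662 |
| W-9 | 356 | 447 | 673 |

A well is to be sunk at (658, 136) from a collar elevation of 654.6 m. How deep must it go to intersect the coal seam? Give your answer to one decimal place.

Two edge vectors: W-7→W-8 = (107, 47, -40), W-7→W-9 = (18, 235, -29).
Normal n = (W-7→W-8) × (W-7→W-9) = (8037, 2383, 24299).
So ∂z/∂x = −n_x/n_z = −0.33075 and ∂z/∂y = −n_y/n_z = −0.09807.
Intercept c from W-7: 702 + 111.79 + 20.79 = 834.59.
At (658, 136): z_contact = −217.64 − 13.34 + 834.59 = 603.61 m.
Depth below ground = 654.6 − 603.61 = 51.0 m.

51.0 m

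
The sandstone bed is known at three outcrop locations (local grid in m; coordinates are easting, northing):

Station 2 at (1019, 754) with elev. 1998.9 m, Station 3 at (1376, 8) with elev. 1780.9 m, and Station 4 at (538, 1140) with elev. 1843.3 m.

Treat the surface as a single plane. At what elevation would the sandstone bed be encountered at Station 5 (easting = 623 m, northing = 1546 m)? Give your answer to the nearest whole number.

Two edge vectors: Station 2→Station 3 = (357, -746, -218), Station 2→Station 4 = (-481, 386, -155.6).
Normal n = (Station 2→Station 3) × (Station 2→Station 4) = (200225.6, 160407.2, -221024).
So ∂z/∂easting = −n_x/n_z = 0.90590 and ∂z/∂northing = −n_y/n_z = 0.72575.
Intercept c from Station 2: 1998.9 − 923.11 − 547.21 = 528.58.
At (623, 1546): z = 564.4 + 1122.0 + 528.58 = 2215.0 m.

2215 m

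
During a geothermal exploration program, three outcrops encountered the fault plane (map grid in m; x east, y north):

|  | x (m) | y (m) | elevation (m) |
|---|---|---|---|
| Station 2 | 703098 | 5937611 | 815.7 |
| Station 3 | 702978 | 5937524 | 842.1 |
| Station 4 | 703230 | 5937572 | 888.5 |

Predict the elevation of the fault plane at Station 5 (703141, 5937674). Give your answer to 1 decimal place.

782.2 m

Let the plane be z = a·x + b·y + c.
Station 3−Station 2: −120a − 87b = 26.4;  Station 4−Station 2: 132a − 39b = 72.8.
Solving gives a = 0.328136600, b = −0.756050483.
Then c = 815.7 − a·703098 − b·5937611 = 4259237.17.
At (703141, 5937674): z = 230726.3 − 4489181.3 + 4259237.17 = 782.2 m.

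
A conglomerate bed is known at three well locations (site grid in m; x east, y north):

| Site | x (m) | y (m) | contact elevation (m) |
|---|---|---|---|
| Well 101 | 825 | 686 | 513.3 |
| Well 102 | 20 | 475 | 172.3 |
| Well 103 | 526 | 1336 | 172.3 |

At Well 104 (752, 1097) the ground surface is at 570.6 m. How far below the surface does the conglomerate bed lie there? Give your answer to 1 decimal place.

214.8 m

Let the plane be z = a·x + b·y + c.
Well 102−Well 101: −805a − 211b = −341;  Well 103−Well 101: −299a + 650b = −341.
Solving gives a = 0.500736, b = −0.294277.
Then c = 513.3 − a·825 − b·686 = 302.07.
At (752, 1097): z_contact = 376.55 − 322.82 + 302.07 = 355.80 m.
Depth below ground = 570.6 − 355.80 = 214.8 m.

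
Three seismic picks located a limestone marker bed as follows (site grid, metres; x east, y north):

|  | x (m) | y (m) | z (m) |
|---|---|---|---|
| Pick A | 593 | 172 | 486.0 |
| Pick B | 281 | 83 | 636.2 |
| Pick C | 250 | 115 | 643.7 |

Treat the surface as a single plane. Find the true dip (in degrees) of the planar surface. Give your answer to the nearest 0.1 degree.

Let the plane be z = a·x + b·y + c.
Pick B−Pick A: −312a − 89b = 150.2;  Pick C−Pick A: −343a − 57b = 157.7.
Solving gives a = −0.42956, b = −0.18176.
Gradient magnitude |∇z| = √(a² + b²) = √(0.18452 + 0.03304) = 0.46643.
True dip = arctan(0.46643) = 25.0°, dipping toward ENE (azimuth ≈ 067°).

25.0°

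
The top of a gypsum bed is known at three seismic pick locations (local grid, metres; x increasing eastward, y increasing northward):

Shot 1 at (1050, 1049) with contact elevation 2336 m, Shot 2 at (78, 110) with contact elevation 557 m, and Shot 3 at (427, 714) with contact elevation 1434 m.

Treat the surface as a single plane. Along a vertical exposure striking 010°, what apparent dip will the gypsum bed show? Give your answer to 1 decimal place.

Two edge vectors: Shot 1→Shot 2 = (-972, -939, -1779), Shot 1→Shot 3 = (-623, -335, -902).
Normal n = (Shot 1→Shot 2) × (Shot 1→Shot 3) = (251013, 231573, -259377).
So ∂z/∂x = −n_x/n_z = 0.96775 and ∂z/∂y = −n_y/n_z = 0.89280.
Unit vector along 010° is (sin 10°, cos 10°) = (0.1736, 0.9848).
Slope in that direction = a·(0.1736) + b·(0.9848) = 1.04729.
Apparent dip = arctan|1.04729| = 46.3° (true dip is 52.8°, so apparent ≤ true as expected).

46.3°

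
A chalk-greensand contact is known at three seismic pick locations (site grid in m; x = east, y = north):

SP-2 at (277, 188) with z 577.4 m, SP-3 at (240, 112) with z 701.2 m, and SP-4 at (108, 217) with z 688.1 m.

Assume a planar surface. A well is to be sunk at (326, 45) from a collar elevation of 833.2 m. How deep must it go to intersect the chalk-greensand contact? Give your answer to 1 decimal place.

Two edge vectors: SP-2→SP-3 = (-37, -76, 123.8), SP-2→SP-4 = (-169, 29, 110.7).
Normal n = (SP-2→SP-3) × (SP-2→SP-4) = (-12003.4, -16826.3, -13917).
So ∂z/∂x = −n_x/n_z = −0.86250 and ∂z/∂y = −n_y/n_z = −1.20905.
Intercept c from SP-2: 577.4 + 238.91 + 227.30 = 1043.61.
At (326, 45): z_contact = −281.17 − 54.41 + 1043.61 = 708.03 m.
Depth below ground = 833.2 − 708.03 = 125.2 m.

125.2 m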